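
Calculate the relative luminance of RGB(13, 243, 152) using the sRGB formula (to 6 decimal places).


Linearize each channel (sRGB transfer function): c = v/255; c_lin = c/12.92 if c ≤ 0.04045, else ((c+0.055)/1.055)^2.4
  R: 13/255 ≈ 0.050980 > 0.04045 → ((0.050980+0.055)/1.055)^2.4 ≈ 0.004025
  G: 243/255 ≈ 0.952941 > 0.04045 → ((0.952941+0.055)/1.055)^2.4 ≈ 0.896269
  B: 152/255 ≈ 0.596078 > 0.04045 → ((0.596078+0.055)/1.055)^2.4 ≈ 0.313989
R_lin = 0.004025, G_lin = 0.896269, B_lin = 0.313989
L = 0.2126×R + 0.7152×G + 0.0722×B
L = 0.2126×0.004025 + 0.7152×0.896269 + 0.0722×0.313989
L ≈ 0.664537


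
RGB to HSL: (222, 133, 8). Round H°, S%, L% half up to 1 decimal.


Normalize: R'=222/255≈0.8706, G'=133/255≈0.5216, B'=8/255≈0.0314
Max=222/255, Min=8/255, Δ=Max-Min=214/255
L = (Max+Min)/2 = (222+8)/510 = 230/510 = 0.45098… → L = 45.1%
L ≤ 0.5 → S = Δ/(Max+Min) = 214/(222+8) = 214/230 = 0.93043… → S = 93.0%
(the 1/255 factors cancel in S and H, so raw channel differences can be used)
Max is R' → H = 60 × (((G-B)/Δ) mod 6) = 60 × (((133-8)/214) mod 6)
  125/214 = 0.5841…
  H = 60 × 0.5841… = 35.046…° → H = 35.0°
= HSL(35.0°, 93.0%, 45.1%)


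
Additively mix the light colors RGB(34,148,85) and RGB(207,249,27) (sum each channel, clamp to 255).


Additive: each channel = min(255, C₁+C₂)
R: 34+207 = 241 → 241
G: 148+249 = 397 → 255
B: 85+27 = 112 → 112
= RGB(241, 255, 112)


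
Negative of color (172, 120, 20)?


Invert: (255-R, 255-G, 255-B)
R: 255-172 = 83
G: 255-120 = 135
B: 255-20 = 235
= RGB(83, 135, 235)


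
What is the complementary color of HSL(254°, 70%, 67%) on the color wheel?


Complement = opposite side of color wheel = hue + 180°
H' = (254 + 180) mod 360 = 74°
S and L unchanged.
= HSL(74°, 70%, 67%)


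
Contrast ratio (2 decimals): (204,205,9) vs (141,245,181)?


Linearize each sRGB channel c=v/255: c/12.92 if c ≤ 0.04045 else ((c+0.055)/1.055)^2.4
L = 0.2126×R_lin + 0.7152×G_lin + 0.0722×B_lin
Color 1 (204,205,9):
  R=204: 204/255≈0.8000 > 0.04045 → ((0.8000+0.055)/1.055)^2.4 ≈ 0.60383
  G=205: 205/255≈0.8039 > 0.04045 → ((0.8039+0.055)/1.055)^2.4 ≈ 0.61050
  B=9: 9/255≈0.0353 ≤ 0.04045 → 0.0353/12.92 ≈ 0.00273
  L1 = 0.2126×0.60383 + 0.7152×0.61050 + 0.0722×0.00273 ≈ 0.56520
Color 2 (141,245,181):
  R=141: 141/255≈0.5529 > 0.04045 → ((0.5529+0.055)/1.055)^2.4 ≈ 0.26636
  G=245: 245/255≈0.9608 > 0.04045 → ((0.9608+0.055)/1.055)^2.4 ≈ 0.91310
  B=181: 181/255≈0.7098 > 0.04045 → ((0.7098+0.055)/1.055)^2.4 ≈ 0.46208
  L2 = 0.2126×0.26636 + 0.7152×0.91310 + 0.0722×0.46208 ≈ 0.74304
Lighter = 0.74304, Darker = 0.56520
Ratio = (L_lighter + 0.05) / (L_darker + 0.05)
Ratio = (0.74304 + 0.05) / (0.56520 + 0.05) = 0.79304 / 0.61520 ≈ 1.2891
Ratio ≈ 1.29:1


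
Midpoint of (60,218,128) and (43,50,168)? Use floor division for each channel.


Midpoint: each channel = ⌊(C₁+C₂)/2⌋
R: ⌊(60+43)/2⌋ = 51
G: ⌊(218+50)/2⌋ = 134
B: ⌊(128+168)/2⌋ = 148
= RGB(51, 134, 148)


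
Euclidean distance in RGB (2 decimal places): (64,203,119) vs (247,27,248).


d = √[(R₁-R₂)² + (G₁-G₂)² + (B₁-B₂)²]
d = √[(64-247)² + (203-27)² + (119-248)²]
d = √[33489 + 30976 + 16641]
d = √81106
d ≈ 284.79


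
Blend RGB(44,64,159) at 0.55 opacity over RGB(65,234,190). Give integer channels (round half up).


C = α×F + (1-α)×B, with 1-α = 0.45
R: 0.55×44 + 0.45×65 = 24.20 + 29.25 = 53.45 → 53
G: 0.55×64 + 0.45×234 = 35.20 + 105.30 = 140.50 → 141
B: 0.55×159 + 0.45×190 = 87.45 + 85.50 = 172.95 → 173
= RGB(53, 141, 173)


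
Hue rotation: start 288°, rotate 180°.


New hue = (H + rotation) mod 360
New hue = (288 + 180) mod 360
= 468 mod 360
= 108°


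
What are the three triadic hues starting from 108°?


Triadic: equally spaced at 120° intervals
H1 = 108°
H2 = (108 + 120) mod 360 = 228°
H3 = (108 + 240) mod 360 = 348°
Triadic = 108°, 228°, 348°


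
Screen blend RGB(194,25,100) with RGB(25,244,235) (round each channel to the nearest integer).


Screen: C = 255 - (255-A)×(255-B)/255, rounded to nearest integer
R: 255 - (255-194)×(255-25)/255 = 255 - 14030/255 ≈ 255 - 55.020 = 199.980 → 200
G: 255 - (255-25)×(255-244)/255 = 255 - 2530/255 ≈ 255 - 9.922 = 245.078 → 245
B: 255 - (255-100)×(255-235)/255 = 255 - 3100/255 ≈ 255 - 12.157 = 242.843 → 243
= RGB(200, 245, 243)


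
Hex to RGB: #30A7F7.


30 → 48 (R)
A7 → 167 (G)
F7 → 247 (B)
= RGB(48, 167, 247)


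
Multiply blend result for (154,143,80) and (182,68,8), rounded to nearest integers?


Multiply: C = A×B/255, rounded to nearest integer
R: 154×182/255 = 28028/255 ≈ 109.914 → 110
G: 143×68/255 = 9724/255 ≈ 38.133 → 38
B: 80×8/255 = 640/255 ≈ 2.510 → 3
= RGB(110, 38, 3)


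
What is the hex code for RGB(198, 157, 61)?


R = 198 → C6 (hex)
G = 157 → 9D (hex)
B = 61 → 3D (hex)
Hex = #C69D3D


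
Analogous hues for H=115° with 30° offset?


Base hue: 115°
Left analog: (115 - 30) mod 360 = 85°
Right analog: (115 + 30) mod 360 = 145°
Analogous hues = 85° and 145°


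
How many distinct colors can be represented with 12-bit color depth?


Colors = 2^bits = 2^12
= 4,096 colors


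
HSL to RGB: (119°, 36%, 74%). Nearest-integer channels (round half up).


H=119°, S=0.36, L=0.74
C = (1-|2L-1|)×S = (1-|0.48|)×0.36 = 0.1872
H' = H/60 = 119/60 ≈ 1.9833; X = C×(1-|H' mod 2 - 1|) = 0.00312
m = L - C/2 = 0.74 - 0.0936 = 0.6464
Sector ⌊H'⌋ = 1 → (R',G',B') = (0.00312, 0.1872, 0.0)
RGB = ((R'+m)×255, (G'+m)×255, (B'+m)×255) = (165.6276, 212.568, 164.832)
Round half up → RGB(166, 213, 165)


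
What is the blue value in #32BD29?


Color: #32BD29
R = 32 = 50
G = BD = 189
B = 29 = 41
Blue = 41


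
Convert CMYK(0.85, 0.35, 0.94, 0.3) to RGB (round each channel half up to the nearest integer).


R = 255 × (1-C) × (1-K) = 255 × 0.15 × 0.70 = 26.775 → 27
G = 255 × (1-M) × (1-K) = 255 × 0.65 × 0.70 = 116.025 → 116
B = 255 × (1-Y) × (1-K) = 255 × 0.06 × 0.70 = 10.71 → 11
= RGB(27, 116, 11)


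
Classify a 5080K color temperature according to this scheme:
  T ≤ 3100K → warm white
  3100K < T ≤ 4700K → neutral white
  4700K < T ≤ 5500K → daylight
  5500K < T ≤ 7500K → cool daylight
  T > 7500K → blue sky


Temperature: 5080K
4700K < 5080K ≤ 5500K → daylight
Classification: daylight


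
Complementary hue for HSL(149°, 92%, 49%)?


Complement = opposite side of color wheel = hue + 180°
H' = (149 + 180) mod 360 = 329°
S and L unchanged.
= HSL(329°, 92%, 49%)


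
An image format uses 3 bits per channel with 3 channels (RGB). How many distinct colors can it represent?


Total bits = 3 bits/channel × 3 channels = 9 bits
Distinct colors = 2^9
= 512 colors


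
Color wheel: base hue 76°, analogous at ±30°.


Base hue: 76°
Left analog: (76 - 30) mod 360 = 46°
Right analog: (76 + 30) mod 360 = 106°
Analogous hues = 46° and 106°


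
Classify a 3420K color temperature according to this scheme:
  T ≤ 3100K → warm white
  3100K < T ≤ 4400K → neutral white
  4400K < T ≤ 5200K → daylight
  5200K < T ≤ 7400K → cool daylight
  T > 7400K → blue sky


Temperature: 3420K
3100K < 3420K ≤ 4400K → neutral white
Classification: neutral white


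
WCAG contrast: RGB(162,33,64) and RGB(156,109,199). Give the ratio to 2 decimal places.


Linearize each sRGB channel c=v/255: c/12.92 if c ≤ 0.04045 else ((c+0.055)/1.055)^2.4
L = 0.2126×R_lin + 0.7152×G_lin + 0.0722×B_lin
Color 1 (162,33,64):
  R=162: 162/255≈0.6353 > 0.04045 → ((0.6353+0.055)/1.055)^2.4 ≈ 0.36131
  G=33: 33/255≈0.1294 > 0.04045 → ((0.1294+0.055)/1.055)^2.4 ≈ 0.01521
  B=64: 64/255≈0.2510 > 0.04045 → ((0.2510+0.055)/1.055)^2.4 ≈ 0.05127
  L1 = 0.2126×0.36131 + 0.7152×0.01521 + 0.0722×0.05127 ≈ 0.09139
Color 2 (156,109,199):
  R=156: 156/255≈0.6118 > 0.04045 → ((0.6118+0.055)/1.055)^2.4 ≈ 0.33245
  G=109: 109/255≈0.4275 > 0.04045 → ((0.4275+0.055)/1.055)^2.4 ≈ 0.15293
  B=199: 199/255≈0.7804 > 0.04045 → ((0.7804+0.055)/1.055)^2.4 ≈ 0.57112
  L2 = 0.2126×0.33245 + 0.7152×0.15293 + 0.0722×0.57112 ≈ 0.22129
Lighter = 0.22129, Darker = 0.09139
Ratio = (L_lighter + 0.05) / (L_darker + 0.05)
Ratio = (0.22129 + 0.05) / (0.09139 + 0.05) = 0.27129 / 0.14139 ≈ 1.9187
Ratio ≈ 1.92:1


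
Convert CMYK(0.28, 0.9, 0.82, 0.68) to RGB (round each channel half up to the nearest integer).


R = 255 × (1-C) × (1-K) = 255 × 0.72 × 0.32 = 58.752 → 59
G = 255 × (1-M) × (1-K) = 255 × 0.10 × 0.32 = 8.16 → 8
B = 255 × (1-Y) × (1-K) = 255 × 0.18 × 0.32 = 14.688 → 15
= RGB(59, 8, 15)


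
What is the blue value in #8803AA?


Color: #8803AA
R = 88 = 136
G = 03 = 3
B = AA = 170
Blue = 170


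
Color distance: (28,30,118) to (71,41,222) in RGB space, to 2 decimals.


d = √[(R₁-R₂)² + (G₁-G₂)² + (B₁-B₂)²]
d = √[(28-71)² + (30-41)² + (118-222)²]
d = √[1849 + 121 + 10816]
d = √12786
d ≈ 113.08


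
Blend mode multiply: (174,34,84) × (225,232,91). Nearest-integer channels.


Multiply: C = A×B/255, rounded to nearest integer
R: 174×225/255 = 39150/255 ≈ 153.529 → 154
G: 34×232/255 = 7888/255 ≈ 30.933 → 31
B: 84×91/255 = 7644/255 ≈ 29.976 → 30
= RGB(154, 31, 30)


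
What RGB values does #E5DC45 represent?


E5 → 229 (R)
DC → 220 (G)
45 → 69 (B)
= RGB(229, 220, 69)


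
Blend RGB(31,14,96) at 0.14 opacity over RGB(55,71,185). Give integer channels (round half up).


C = α×F + (1-α)×B, with 1-α = 0.86
R: 0.14×31 + 0.86×55 = 4.34 + 47.30 = 51.64 → 52
G: 0.14×14 + 0.86×71 = 1.96 + 61.06 = 63.02 → 63
B: 0.14×96 + 0.86×185 = 13.44 + 159.10 = 172.54 → 173
= RGB(52, 63, 173)


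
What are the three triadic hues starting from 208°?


Triadic: equally spaced at 120° intervals
H1 = 208°
H2 = (208 + 120) mod 360 = 328°
H3 = (208 + 240) mod 360 = 88°
Triadic = 208°, 328°, 88°


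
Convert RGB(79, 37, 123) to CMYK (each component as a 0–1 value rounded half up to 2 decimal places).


R'=79/255≈0.3098, G'=37/255≈0.1451, B'=123/255≈0.4824
K = 1 - max(R',G',B') = 1 - 123/255 = 132/255 = 0.51764… → 0.52
(1-R'-K)/(1-K) simplifies to (max-R)/max with max = 123:
C = (123-79)/123 = 44/123 = 0.35772… → 0.36
M = (123-37)/123 = 86/123 = 0.69918… → 0.70
Y = (123-123)/123 = 0/123 = 0 → 0.00
= CMYK(0.36, 0.70, 0.00, 0.52)


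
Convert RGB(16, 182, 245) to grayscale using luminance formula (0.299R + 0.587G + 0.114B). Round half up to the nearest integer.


Gray = 0.299×R + 0.587×G + 0.114×B
Gray = 0.299×16 + 0.587×182 + 0.114×245
Gray = 4.784 + 106.834 + 27.930
Gray = 139.548 → round half up → 140
Gray = 140


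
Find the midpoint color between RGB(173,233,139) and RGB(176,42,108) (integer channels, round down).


Midpoint: each channel = ⌊(C₁+C₂)/2⌋
R: ⌊(173+176)/2⌋ = 174
G: ⌊(233+42)/2⌋ = 137
B: ⌊(139+108)/2⌋ = 123
= RGB(174, 137, 123)


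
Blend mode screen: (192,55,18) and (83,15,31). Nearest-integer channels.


Screen: C = 255 - (255-A)×(255-B)/255, rounded to nearest integer
R: 255 - (255-192)×(255-83)/255 = 255 - 10836/255 ≈ 255 - 42.494 = 212.506 → 213
G: 255 - (255-55)×(255-15)/255 = 255 - 48000/255 ≈ 255 - 188.235 = 66.765 → 67
B: 255 - (255-18)×(255-31)/255 = 255 - 53088/255 ≈ 255 - 208.188 = 46.812 → 47
= RGB(213, 67, 47)


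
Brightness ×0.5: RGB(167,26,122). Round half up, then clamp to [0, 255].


Multiply each channel by 0.5, round half up, clamp to [0, 255]
R: 167×0.5 = 83.5 → round → 84
G: 26×0.5 = 13
B: 122×0.5 = 61
= RGB(84, 13, 61)


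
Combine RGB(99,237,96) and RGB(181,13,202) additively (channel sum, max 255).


Additive: each channel = min(255, C₁+C₂)
R: 99+181 = 280 → 255
G: 237+13 = 250 → 250
B: 96+202 = 298 → 255
= RGB(255, 250, 255)


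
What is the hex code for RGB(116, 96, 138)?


R = 116 → 74 (hex)
G = 96 → 60 (hex)
B = 138 → 8A (hex)
Hex = #74608A


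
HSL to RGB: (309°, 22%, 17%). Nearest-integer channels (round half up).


H=309°, S=0.22, L=0.17
C = (1-|2L-1|)×S = (1-|-0.66|)×0.22 = 0.0748
H' = H/60 = 309/60 ≈ 5.1500; X = C×(1-|H' mod 2 - 1|) = 0.06358
m = L - C/2 = 0.17 - 0.0374 = 0.1326
Sector ⌊H'⌋ = 5 → (R',G',B') = (0.0748, 0.0, 0.06358)
RGB = ((R'+m)×255, (G'+m)×255, (B'+m)×255) = (52.887, 33.813, 50.0259)
Round half up → RGB(53, 34, 50)


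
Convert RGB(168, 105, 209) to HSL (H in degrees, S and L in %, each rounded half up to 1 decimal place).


Normalize: R'=168/255≈0.6588, G'=105/255≈0.4118, B'=209/255≈0.8196
Max=209/255, Min=105/255, Δ=Max-Min=104/255
L = (Max+Min)/2 = (209+105)/510 = 314/510 = 0.61568… → L = 61.6%
L > 0.5 → S = Δ/(2-Max-Min) = 104/(510-209-105) = 104/196 = 0.53061… → S = 53.1%
(the 1/255 factors cancel in S and H, so raw channel differences can be used)
Max is B' → H = 60 × ((R-G)/Δ + 4) = 60 × ((168-105)/104 + 4)
  63/104 + 4 = 0.6057… + 4 = 4.6057…
  H = 60 × 4.6057… = 276.346…° → H = 276.3°
= HSL(276.3°, 53.1%, 61.6%)


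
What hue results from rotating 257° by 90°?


New hue = (H + rotation) mod 360
New hue = (257 + 90) mod 360
= 347 mod 360
= 347°


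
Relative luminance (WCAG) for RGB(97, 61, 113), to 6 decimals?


Linearize each channel (sRGB transfer function): c = v/255; c_lin = c/12.92 if c ≤ 0.04045, else ((c+0.055)/1.055)^2.4
  R: 97/255 ≈ 0.380392 > 0.04045 → ((0.380392+0.055)/1.055)^2.4 ≈ 0.119538
  G: 61/255 ≈ 0.239216 > 0.04045 → ((0.239216+0.055)/1.055)^2.4 ≈ 0.046665
  B: 113/255 ≈ 0.443137 > 0.04045 → ((0.443137+0.055)/1.055)^2.4 ≈ 0.165132
R_lin = 0.119538, G_lin = 0.046665, B_lin = 0.165132
L = 0.2126×R + 0.7152×G + 0.0722×B
L = 0.2126×0.119538 + 0.7152×0.046665 + 0.0722×0.165132
L ≈ 0.070711


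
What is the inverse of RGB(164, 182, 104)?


Invert: (255-R, 255-G, 255-B)
R: 255-164 = 91
G: 255-182 = 73
B: 255-104 = 151
= RGB(91, 73, 151)


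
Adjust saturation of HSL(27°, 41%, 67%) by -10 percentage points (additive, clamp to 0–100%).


Original S = 41%
Adjustment = -10 percentage points
New S = 41 + (-10) = 31
Clamp to [0, 100] → 31
= HSL(27°, 31%, 67%)


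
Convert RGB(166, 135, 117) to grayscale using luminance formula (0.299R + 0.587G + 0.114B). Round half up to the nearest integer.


Gray = 0.299×R + 0.587×G + 0.114×B
Gray = 0.299×166 + 0.587×135 + 0.114×117
Gray = 49.634 + 79.245 + 13.338
Gray = 142.217 → round half up → 142
Gray = 142


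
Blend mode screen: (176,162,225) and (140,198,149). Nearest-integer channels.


Screen: C = 255 - (255-A)×(255-B)/255, rounded to nearest integer
R: 255 - (255-176)×(255-140)/255 = 255 - 9085/255 ≈ 255 - 35.627 = 219.373 → 219
G: 255 - (255-162)×(255-198)/255 = 255 - 5301/255 ≈ 255 - 20.788 = 234.212 → 234
B: 255 - (255-225)×(255-149)/255 = 255 - 3180/255 ≈ 255 - 12.471 = 242.529 → 243
= RGB(219, 234, 243)


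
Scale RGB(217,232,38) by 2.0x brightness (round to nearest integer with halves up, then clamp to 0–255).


Multiply each channel by 2.0, round half up, clamp to [0, 255]
R: 217×2.0 = 434 → clamp → 255
G: 232×2.0 = 464 → clamp → 255
B: 38×2.0 = 76
= RGB(255, 255, 76)


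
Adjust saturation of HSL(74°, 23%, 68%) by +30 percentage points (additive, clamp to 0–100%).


Original S = 23%
Adjustment = +30 percentage points
New S = 23 + (30) = 53
Clamp to [0, 100] → 53
= HSL(74°, 53%, 68%)


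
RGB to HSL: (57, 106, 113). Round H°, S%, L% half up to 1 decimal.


Normalize: R'=57/255≈0.2235, G'=106/255≈0.4157, B'=113/255≈0.4431
Max=113/255, Min=57/255, Δ=Max-Min=56/255
L = (Max+Min)/2 = (113+57)/510 = 170/510 = 0.33333… → L = 33.3%
L ≤ 0.5 → S = Δ/(Max+Min) = 56/(113+57) = 56/170 = 0.32941… → S = 32.9%
(the 1/255 factors cancel in S and H, so raw channel differences can be used)
Max is B' → H = 60 × ((R-G)/Δ + 4) = 60 × ((57-106)/56 + 4)
  -49/56 + 4 = -0.875 + 4 = 3.125
  H = 60 × 3.125 = 187.5° → H = 187.5°
= HSL(187.5°, 32.9%, 33.3%)


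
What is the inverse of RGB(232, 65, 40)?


Invert: (255-R, 255-G, 255-B)
R: 255-232 = 23
G: 255-65 = 190
B: 255-40 = 215
= RGB(23, 190, 215)


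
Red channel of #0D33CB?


Color: #0D33CB
R = 0D = 13
G = 33 = 51
B = CB = 203
Red = 13


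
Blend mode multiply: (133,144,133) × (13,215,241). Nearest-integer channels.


Multiply: C = A×B/255, rounded to nearest integer
R: 133×13/255 = 1729/255 ≈ 6.780 → 7
G: 144×215/255 = 30960/255 ≈ 121.412 → 121
B: 133×241/255 = 32053/255 ≈ 125.698 → 126
= RGB(7, 121, 126)


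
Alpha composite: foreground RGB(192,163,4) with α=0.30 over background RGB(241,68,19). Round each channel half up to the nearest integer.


C = α×F + (1-α)×B, with 1-α = 0.70
R: 0.30×192 + 0.70×241 = 57.60 + 168.70 = 226.30 → 226
G: 0.30×163 + 0.70×68 = 48.90 + 47.60 = 96.50 → 97
B: 0.30×4 + 0.70×19 = 1.20 + 13.30 = 14.50 → 15
= RGB(226, 97, 15)


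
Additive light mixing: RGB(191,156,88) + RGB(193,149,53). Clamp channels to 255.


Additive: each channel = min(255, C₁+C₂)
R: 191+193 = 384 → 255
G: 156+149 = 305 → 255
B: 88+53 = 141 → 141
= RGB(255, 255, 141)


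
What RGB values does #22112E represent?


22 → 34 (R)
11 → 17 (G)
2E → 46 (B)
= RGB(34, 17, 46)


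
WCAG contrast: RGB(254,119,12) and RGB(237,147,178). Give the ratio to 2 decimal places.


Linearize each sRGB channel c=v/255: c/12.92 if c ≤ 0.04045 else ((c+0.055)/1.055)^2.4
L = 0.2126×R_lin + 0.7152×G_lin + 0.0722×B_lin
Color 1 (254,119,12):
  R=254: 254/255≈0.9961 > 0.04045 → ((0.9961+0.055)/1.055)^2.4 ≈ 0.99110
  G=119: 119/255≈0.4667 > 0.04045 → ((0.4667+0.055)/1.055)^2.4 ≈ 0.18447
  B=12: 12/255≈0.0471 > 0.04045 → ((0.0471+0.055)/1.055)^2.4 ≈ 0.00368
  L1 = 0.2126×0.99110 + 0.7152×0.18447 + 0.0722×0.00368 ≈ 0.34291
Color 2 (237,147,178):
  R=237: 237/255≈0.9294 > 0.04045 → ((0.9294+0.055)/1.055)^2.4 ≈ 0.84687
  G=147: 147/255≈0.5765 > 0.04045 → ((0.5765+0.055)/1.055)^2.4 ≈ 0.29177
  B=178: 178/255≈0.6980 > 0.04045 → ((0.6980+0.055)/1.055)^2.4 ≈ 0.44520
  L2 = 0.2126×0.84687 + 0.7152×0.29177 + 0.0722×0.44520 ≈ 0.42086
Lighter = 0.42086, Darker = 0.34291
Ratio = (L_lighter + 0.05) / (L_darker + 0.05)
Ratio = (0.42086 + 0.05) / (0.34291 + 0.05) = 0.47086 / 0.39291 ≈ 1.1984
Ratio ≈ 1.20:1


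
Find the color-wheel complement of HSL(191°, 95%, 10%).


Complement = opposite side of color wheel = hue + 180°
H' = (191 + 180) mod 360 = 11°
S and L unchanged.
= HSL(11°, 95%, 10%)


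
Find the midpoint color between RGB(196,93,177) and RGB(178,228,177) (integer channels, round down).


Midpoint: each channel = ⌊(C₁+C₂)/2⌋
R: ⌊(196+178)/2⌋ = 187
G: ⌊(93+228)/2⌋ = 160
B: ⌊(177+177)/2⌋ = 177
= RGB(187, 160, 177)


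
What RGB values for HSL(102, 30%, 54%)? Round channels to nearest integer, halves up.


H=102°, S=0.30, L=0.54
C = (1-|2L-1|)×S = (1-|0.08|)×0.30 = 0.276
H' = H/60 = 102/60 ≈ 1.7000; X = C×(1-|H' mod 2 - 1|) = 0.0828
m = L - C/2 = 0.54 - 0.138 = 0.402
Sector ⌊H'⌋ = 1 → (R',G',B') = (0.0828, 0.276, 0.0)
RGB = ((R'+m)×255, (G'+m)×255, (B'+m)×255) = (123.624, 172.89, 102.51)
Round half up → RGB(124, 173, 103)


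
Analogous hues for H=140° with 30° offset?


Base hue: 140°
Left analog: (140 - 30) mod 360 = 110°
Right analog: (140 + 30) mod 360 = 170°
Analogous hues = 110° and 170°


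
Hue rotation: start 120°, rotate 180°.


New hue = (H + rotation) mod 360
New hue = (120 + 180) mod 360
= 300 mod 360
= 300°


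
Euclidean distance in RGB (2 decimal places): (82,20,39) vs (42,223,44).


d = √[(R₁-R₂)² + (G₁-G₂)² + (B₁-B₂)²]
d = √[(82-42)² + (20-223)² + (39-44)²]
d = √[1600 + 41209 + 25]
d = √42834
d ≈ 206.96


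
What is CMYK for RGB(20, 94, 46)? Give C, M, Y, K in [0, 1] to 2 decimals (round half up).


R'=20/255≈0.0784, G'=94/255≈0.3686, B'=46/255≈0.1804
K = 1 - max(R',G',B') = 1 - 94/255 = 161/255 = 0.63137… → 0.63
(1-R'-K)/(1-K) simplifies to (max-R)/max with max = 94:
C = (94-20)/94 = 74/94 = 0.78723… → 0.79
M = (94-94)/94 = 0/94 = 0 → 0.00
Y = (94-46)/94 = 48/94 = 0.51063… → 0.51
= CMYK(0.79, 0.00, 0.51, 0.63)


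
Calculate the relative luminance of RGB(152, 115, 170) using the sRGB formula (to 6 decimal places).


Linearize each channel (sRGB transfer function): c = v/255; c_lin = c/12.92 if c ≤ 0.04045, else ((c+0.055)/1.055)^2.4
  R: 152/255 ≈ 0.596078 > 0.04045 → ((0.596078+0.055)/1.055)^2.4 ≈ 0.313989
  G: 115/255 ≈ 0.450980 > 0.04045 → ((0.450980+0.055)/1.055)^2.4 ≈ 0.171441
  B: 170/255 ≈ 0.666667 > 0.04045 → ((0.666667+0.055)/1.055)^2.4 ≈ 0.401978
R_lin = 0.313989, G_lin = 0.171441, B_lin = 0.401978
L = 0.2126×R + 0.7152×G + 0.0722×B
L = 0.2126×0.313989 + 0.7152×0.171441 + 0.0722×0.401978
L ≈ 0.218391


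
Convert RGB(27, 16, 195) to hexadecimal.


R = 27 → 1B (hex)
G = 16 → 10 (hex)
B = 195 → C3 (hex)
Hex = #1B10C3


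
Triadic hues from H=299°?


Triadic: equally spaced at 120° intervals
H1 = 299°
H2 = (299 + 120) mod 360 = 59°
H3 = (299 + 240) mod 360 = 179°
Triadic = 299°, 59°, 179°


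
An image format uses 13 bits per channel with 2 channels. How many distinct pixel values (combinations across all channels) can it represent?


Total bits = 13 bits/channel × 2 channels = 26 bits
Distinct pixel values = 2^26
= 67,108,864 pixel values


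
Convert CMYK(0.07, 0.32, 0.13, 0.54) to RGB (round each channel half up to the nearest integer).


R = 255 × (1-C) × (1-K) = 255 × 0.93 × 0.46 = 109.089 → 109
G = 255 × (1-M) × (1-K) = 255 × 0.68 × 0.46 = 79.764 → 80
B = 255 × (1-Y) × (1-K) = 255 × 0.87 × 0.46 = 102.051 → 102
= RGB(109, 80, 102)


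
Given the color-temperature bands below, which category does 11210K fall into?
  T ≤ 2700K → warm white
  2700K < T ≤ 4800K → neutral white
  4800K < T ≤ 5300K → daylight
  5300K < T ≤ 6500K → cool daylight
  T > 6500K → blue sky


Temperature: 11210K
11210K > 6500K → blue sky
Classification: blue sky


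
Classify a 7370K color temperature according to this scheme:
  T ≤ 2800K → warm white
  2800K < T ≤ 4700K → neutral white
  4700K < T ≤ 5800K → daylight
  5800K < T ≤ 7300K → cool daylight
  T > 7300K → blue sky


Temperature: 7370K
7370K > 7300K → blue sky
Classification: blue sky


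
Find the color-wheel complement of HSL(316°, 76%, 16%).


Complement = opposite side of color wheel = hue + 180°
H' = (316 + 180) mod 360 = 136°
S and L unchanged.
= HSL(136°, 76%, 16%)


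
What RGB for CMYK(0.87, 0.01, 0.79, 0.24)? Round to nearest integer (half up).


R = 255 × (1-C) × (1-K) = 255 × 0.13 × 0.76 = 25.194 → 25
G = 255 × (1-M) × (1-K) = 255 × 0.99 × 0.76 = 191.862 → 192
B = 255 × (1-Y) × (1-K) = 255 × 0.21 × 0.76 = 40.698 → 41
= RGB(25, 192, 41)


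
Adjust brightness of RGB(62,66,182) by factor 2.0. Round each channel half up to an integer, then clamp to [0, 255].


Multiply each channel by 2.0, round half up, clamp to [0, 255]
R: 62×2.0 = 124
G: 66×2.0 = 132
B: 182×2.0 = 364 → clamp → 255
= RGB(124, 132, 255)


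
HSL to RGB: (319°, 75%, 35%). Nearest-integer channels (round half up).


H=319°, S=0.75, L=0.35
C = (1-|2L-1|)×S = (1-|-0.30|)×0.75 = 0.525
H' = H/60 = 319/60 ≈ 5.3167; X = C×(1-|H' mod 2 - 1|) = 0.35875
m = L - C/2 = 0.35 - 0.2625 = 0.0875
Sector ⌊H'⌋ = 5 → (R',G',B') = (0.525, 0.0, 0.35875)
RGB = ((R'+m)×255, (G'+m)×255, (B'+m)×255) = (156.1875, 22.3125, 113.79375)
Round half up → RGB(156, 22, 114)


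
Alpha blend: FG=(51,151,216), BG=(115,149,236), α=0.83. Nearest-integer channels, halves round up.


C = α×F + (1-α)×B, with 1-α = 0.17
R: 0.83×51 + 0.17×115 = 42.33 + 19.55 = 61.88 → 62
G: 0.83×151 + 0.17×149 = 125.33 + 25.33 = 150.66 → 151
B: 0.83×216 + 0.17×236 = 179.28 + 40.12 = 219.40 → 219
= RGB(62, 151, 219)


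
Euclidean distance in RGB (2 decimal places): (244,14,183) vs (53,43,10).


d = √[(R₁-R₂)² + (G₁-G₂)² + (B₁-B₂)²]
d = √[(244-53)² + (14-43)² + (183-10)²]
d = √[36481 + 841 + 29929]
d = √67251
d ≈ 259.33


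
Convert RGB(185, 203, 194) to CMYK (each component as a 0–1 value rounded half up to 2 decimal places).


R'=185/255≈0.7255, G'=203/255≈0.7961, B'=194/255≈0.7608
K = 1 - max(R',G',B') = 1 - 203/255 = 52/255 = 0.20392… → 0.20
(1-R'-K)/(1-K) simplifies to (max-R)/max with max = 203:
C = (203-185)/203 = 18/203 = 0.08866… → 0.09
M = (203-203)/203 = 0/203 = 0 → 0.00
Y = (203-194)/203 = 9/203 = 0.04433… → 0.04
= CMYK(0.09, 0.00, 0.04, 0.20)


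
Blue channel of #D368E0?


Color: #D368E0
R = D3 = 211
G = 68 = 104
B = E0 = 224
Blue = 224


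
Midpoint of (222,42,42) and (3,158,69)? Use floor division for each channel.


Midpoint: each channel = ⌊(C₁+C₂)/2⌋
R: ⌊(222+3)/2⌋ = 112
G: ⌊(42+158)/2⌋ = 100
B: ⌊(42+69)/2⌋ = 55
= RGB(112, 100, 55)


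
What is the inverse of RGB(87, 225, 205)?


Invert: (255-R, 255-G, 255-B)
R: 255-87 = 168
G: 255-225 = 30
B: 255-205 = 50
= RGB(168, 30, 50)


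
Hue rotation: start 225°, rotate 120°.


New hue = (H + rotation) mod 360
New hue = (225 + 120) mod 360
= 345 mod 360
= 345°


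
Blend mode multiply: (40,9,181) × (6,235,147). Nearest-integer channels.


Multiply: C = A×B/255, rounded to nearest integer
R: 40×6/255 = 240/255 ≈ 0.941 → 1
G: 9×235/255 = 2115/255 ≈ 8.294 → 8
B: 181×147/255 = 26607/255 ≈ 104.341 → 104
= RGB(1, 8, 104)


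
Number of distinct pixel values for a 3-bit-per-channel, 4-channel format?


Total bits = 3 bits/channel × 4 channels = 12 bits
Distinct pixel values = 2^12
= 4,096 pixel values


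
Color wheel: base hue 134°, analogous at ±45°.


Base hue: 134°
Left analog: (134 - 45) mod 360 = 89°
Right analog: (134 + 45) mod 360 = 179°
Analogous hues = 89° and 179°


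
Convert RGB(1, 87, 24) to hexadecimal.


R = 1 → 01 (hex)
G = 87 → 57 (hex)
B = 24 → 18 (hex)
Hex = #015718


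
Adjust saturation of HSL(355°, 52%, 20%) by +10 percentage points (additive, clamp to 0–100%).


Original S = 52%
Adjustment = +10 percentage points
New S = 52 + (10) = 62
Clamp to [0, 100] → 62
= HSL(355°, 62%, 20%)


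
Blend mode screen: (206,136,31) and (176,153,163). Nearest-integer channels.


Screen: C = 255 - (255-A)×(255-B)/255, rounded to nearest integer
R: 255 - (255-206)×(255-176)/255 = 255 - 3871/255 ≈ 255 - 15.180 = 239.820 → 240
G: 255 - (255-136)×(255-153)/255 = 255 - 12138/255 ≈ 255 - 47.600 = 207.400 → 207
B: 255 - (255-31)×(255-163)/255 = 255 - 20608/255 ≈ 255 - 80.816 = 174.184 → 174
= RGB(240, 207, 174)


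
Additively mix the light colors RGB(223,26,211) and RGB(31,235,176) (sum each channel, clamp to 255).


Additive: each channel = min(255, C₁+C₂)
R: 223+31 = 254 → 254
G: 26+235 = 261 → 255
B: 211+176 = 387 → 255
= RGB(254, 255, 255)


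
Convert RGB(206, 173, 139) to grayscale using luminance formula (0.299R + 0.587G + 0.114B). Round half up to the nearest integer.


Gray = 0.299×R + 0.587×G + 0.114×B
Gray = 0.299×206 + 0.587×173 + 0.114×139
Gray = 61.594 + 101.551 + 15.846
Gray = 178.991 → round half up → 179
Gray = 179


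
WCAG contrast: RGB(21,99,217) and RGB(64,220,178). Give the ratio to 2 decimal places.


Linearize each sRGB channel c=v/255: c/12.92 if c ≤ 0.04045 else ((c+0.055)/1.055)^2.4
L = 0.2126×R_lin + 0.7152×G_lin + 0.0722×B_lin
Color 1 (21,99,217):
  R=21: 21/255≈0.0824 > 0.04045 → ((0.0824+0.055)/1.055)^2.4 ≈ 0.00750
  G=99: 99/255≈0.3882 > 0.04045 → ((0.3882+0.055)/1.055)^2.4 ≈ 0.12477
  B=217: 217/255≈0.8510 > 0.04045 → ((0.8510+0.055)/1.055)^2.4 ≈ 0.69387
  L1 = 0.2126×0.00750 + 0.7152×0.12477 + 0.0722×0.69387 ≈ 0.14093
Color 2 (64,220,178):
  R=64: 64/255≈0.2510 > 0.04045 → ((0.2510+0.055)/1.055)^2.4 ≈ 0.05127
  G=220: 220/255≈0.8627 > 0.04045 → ((0.8627+0.055)/1.055)^2.4 ≈ 0.71569
  B=178: 178/255≈0.6980 > 0.04045 → ((0.6980+0.055)/1.055)^2.4 ≈ 0.44520
  L2 = 0.2126×0.05127 + 0.7152×0.71569 + 0.0722×0.44520 ≈ 0.55491
Lighter = 0.55491, Darker = 0.14093
Ratio = (L_lighter + 0.05) / (L_darker + 0.05)
Ratio = (0.55491 + 0.05) / (0.14093 + 0.05) = 0.60491 / 0.19093 ≈ 3.1682
Ratio ≈ 3.17:1


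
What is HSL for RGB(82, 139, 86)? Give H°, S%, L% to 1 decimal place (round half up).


Normalize: R'=82/255≈0.3216, G'=139/255≈0.5451, B'=86/255≈0.3373
Max=139/255, Min=82/255, Δ=Max-Min=57/255
L = (Max+Min)/2 = (139+82)/510 = 221/510 = 0.43333… → L = 43.3%
L ≤ 0.5 → S = Δ/(Max+Min) = 57/(139+82) = 57/221 = 0.25791… → S = 25.8%
(the 1/255 factors cancel in S and H, so raw channel differences can be used)
Max is G' → H = 60 × ((B-R)/Δ + 2) = 60 × ((86-82)/57 + 2)
  4/57 + 2 = 0.0701… + 2 = 2.0701…
  H = 60 × 2.0701… = 124.210…° → H = 124.2°
= HSL(124.2°, 25.8%, 43.3%)


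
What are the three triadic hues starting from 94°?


Triadic: equally spaced at 120° intervals
H1 = 94°
H2 = (94 + 120) mod 360 = 214°
H3 = (94 + 240) mod 360 = 334°
Triadic = 94°, 214°, 334°


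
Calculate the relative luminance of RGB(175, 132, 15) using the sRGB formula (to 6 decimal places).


Linearize each channel (sRGB transfer function): c = v/255; c_lin = c/12.92 if c ≤ 0.04045, else ((c+0.055)/1.055)^2.4
  R: 175/255 ≈ 0.686275 > 0.04045 → ((0.686275+0.055)/1.055)^2.4 ≈ 0.428690
  G: 132/255 ≈ 0.517647 > 0.04045 → ((0.517647+0.055)/1.055)^2.4 ≈ 0.230740
  B: 15/255 ≈ 0.058824 > 0.04045 → ((0.058824+0.055)/1.055)^2.4 ≈ 0.004777
R_lin = 0.428690, G_lin = 0.230740, B_lin = 0.004777
L = 0.2126×R + 0.7152×G + 0.0722×B
L = 0.2126×0.428690 + 0.7152×0.230740 + 0.0722×0.004777
L ≈ 0.256510


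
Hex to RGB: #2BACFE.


2B → 43 (R)
AC → 172 (G)
FE → 254 (B)
= RGB(43, 172, 254)


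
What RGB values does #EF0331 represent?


EF → 239 (R)
03 → 3 (G)
31 → 49 (B)
= RGB(239, 3, 49)


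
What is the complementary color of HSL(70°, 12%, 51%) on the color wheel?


Complement = opposite side of color wheel = hue + 180°
H' = (70 + 180) mod 360 = 250°
S and L unchanged.
= HSL(250°, 12%, 51%)


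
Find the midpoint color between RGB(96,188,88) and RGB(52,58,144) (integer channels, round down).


Midpoint: each channel = ⌊(C₁+C₂)/2⌋
R: ⌊(96+52)/2⌋ = 74
G: ⌊(188+58)/2⌋ = 123
B: ⌊(88+144)/2⌋ = 116
= RGB(74, 123, 116)


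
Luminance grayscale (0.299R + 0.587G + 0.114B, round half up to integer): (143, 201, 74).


Gray = 0.299×R + 0.587×G + 0.114×B
Gray = 0.299×143 + 0.587×201 + 0.114×74
Gray = 42.757 + 117.987 + 8.436
Gray = 169.180 → round half up → 169
Gray = 169


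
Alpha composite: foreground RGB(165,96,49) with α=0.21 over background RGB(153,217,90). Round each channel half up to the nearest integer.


C = α×F + (1-α)×B, with 1-α = 0.79
R: 0.21×165 + 0.79×153 = 34.65 + 120.87 = 155.52 → 156
G: 0.21×96 + 0.79×217 = 20.16 + 171.43 = 191.59 → 192
B: 0.21×49 + 0.79×90 = 10.29 + 71.10 = 81.39 → 81
= RGB(156, 192, 81)


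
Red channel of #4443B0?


Color: #4443B0
R = 44 = 68
G = 43 = 67
B = B0 = 176
Red = 68


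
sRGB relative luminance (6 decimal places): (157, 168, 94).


Linearize each channel (sRGB transfer function): c = v/255; c_lin = c/12.92 if c ≤ 0.04045, else ((c+0.055)/1.055)^2.4
  R: 157/255 ≈ 0.615686 > 0.04045 → ((0.615686+0.055)/1.055)^2.4 ≈ 0.337164
  G: 168/255 ≈ 0.658824 > 0.04045 → ((0.658824+0.055)/1.055)^2.4 ≈ 0.391572
  B: 94/255 ≈ 0.368627 > 0.04045 → ((0.368627+0.055)/1.055)^2.4 ≈ 0.111932
R_lin = 0.337164, G_lin = 0.391572, B_lin = 0.111932
L = 0.2126×R + 0.7152×G + 0.0722×B
L = 0.2126×0.337164 + 0.7152×0.391572 + 0.0722×0.111932
L ≈ 0.359815


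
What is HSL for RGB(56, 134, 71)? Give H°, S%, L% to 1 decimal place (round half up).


Normalize: R'=56/255≈0.2196, G'=134/255≈0.5255, B'=71/255≈0.2784
Max=134/255, Min=56/255, Δ=Max-Min=78/255
L = (Max+Min)/2 = (134+56)/510 = 190/510 = 0.37254… → L = 37.3%
L ≤ 0.5 → S = Δ/(Max+Min) = 78/(134+56) = 78/190 = 0.41052… → S = 41.1%
(the 1/255 factors cancel in S and H, so raw channel differences can be used)
Max is G' → H = 60 × ((B-R)/Δ + 2) = 60 × ((71-56)/78 + 2)
  15/78 + 2 = 0.1923… + 2 = 2.1923…
  H = 60 × 2.1923… = 131.538…° → H = 131.5°
= HSL(131.5°, 41.1%, 37.3%)


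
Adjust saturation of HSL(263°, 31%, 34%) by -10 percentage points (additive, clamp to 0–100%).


Original S = 31%
Adjustment = -10 percentage points
New S = 31 + (-10) = 21
Clamp to [0, 100] → 21
= HSL(263°, 21%, 34%)


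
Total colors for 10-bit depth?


Colors = 2^bits = 2^10
= 1,024 colors


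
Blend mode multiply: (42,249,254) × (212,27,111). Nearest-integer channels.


Multiply: C = A×B/255, rounded to nearest integer
R: 42×212/255 = 8904/255 ≈ 34.918 → 35
G: 249×27/255 = 6723/255 ≈ 26.365 → 26
B: 254×111/255 = 28194/255 ≈ 110.565 → 111
= RGB(35, 26, 111)


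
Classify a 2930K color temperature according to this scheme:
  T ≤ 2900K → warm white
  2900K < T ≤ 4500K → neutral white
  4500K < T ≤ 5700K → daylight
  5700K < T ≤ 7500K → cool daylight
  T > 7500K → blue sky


Temperature: 2930K
2900K < 2930K ≤ 4500K → neutral white
Classification: neutral white


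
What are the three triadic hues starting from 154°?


Triadic: equally spaced at 120° intervals
H1 = 154°
H2 = (154 + 120) mod 360 = 274°
H3 = (154 + 240) mod 360 = 34°
Triadic = 154°, 274°, 34°


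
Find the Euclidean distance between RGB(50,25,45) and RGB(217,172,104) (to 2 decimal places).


d = √[(R₁-R₂)² + (G₁-G₂)² + (B₁-B₂)²]
d = √[(50-217)² + (25-172)² + (45-104)²]
d = √[27889 + 21609 + 3481]
d = √52979
d ≈ 230.17


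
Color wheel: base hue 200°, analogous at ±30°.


Base hue: 200°
Left analog: (200 - 30) mod 360 = 170°
Right analog: (200 + 30) mod 360 = 230°
Analogous hues = 170° and 230°


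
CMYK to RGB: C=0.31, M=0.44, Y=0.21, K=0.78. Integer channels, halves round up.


R = 255 × (1-C) × (1-K) = 255 × 0.69 × 0.22 = 38.709 → 39
G = 255 × (1-M) × (1-K) = 255 × 0.56 × 0.22 = 31.416 → 31
B = 255 × (1-Y) × (1-K) = 255 × 0.79 × 0.22 = 44.319 → 44
= RGB(39, 31, 44)


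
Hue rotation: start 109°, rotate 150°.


New hue = (H + rotation) mod 360
New hue = (109 + 150) mod 360
= 259 mod 360
= 259°


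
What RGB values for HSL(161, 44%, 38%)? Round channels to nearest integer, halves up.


H=161°, S=0.44, L=0.38
C = (1-|2L-1|)×S = (1-|-0.24|)×0.44 = 0.3344
H' = H/60 = 161/60 ≈ 2.6833; X = C×(1-|H' mod 2 - 1|) ≈ 0.2285
m = L - C/2 = 0.38 - 0.1672 = 0.2128
Sector ⌊H'⌋ = 2 → (R',G',B') = (0.0, 0.3344, ≈0.2285)
RGB = ((R'+m)×255, (G'+m)×255, (B'+m)×255) = (54.264, 139.536, 112.5332)
Round half up → RGB(54, 140, 113)


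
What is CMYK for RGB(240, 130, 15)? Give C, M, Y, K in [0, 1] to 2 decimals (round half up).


R'=240/255≈0.9412, G'=130/255≈0.5098, B'=15/255≈0.0588
K = 1 - max(R',G',B') = 1 - 240/255 = 15/255 = 0.05882… → 0.06
(1-R'-K)/(1-K) simplifies to (max-R)/max with max = 240:
C = (240-240)/240 = 0/240 = 0 → 0.00
M = (240-130)/240 = 110/240 = 0.45833… → 0.46
Y = (240-15)/240 = 225/240 = 0.9375 → 0.94
= CMYK(0.00, 0.46, 0.94, 0.06)


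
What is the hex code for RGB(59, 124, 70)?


R = 59 → 3B (hex)
G = 124 → 7C (hex)
B = 70 → 46 (hex)
Hex = #3B7C46


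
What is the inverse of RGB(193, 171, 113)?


Invert: (255-R, 255-G, 255-B)
R: 255-193 = 62
G: 255-171 = 84
B: 255-113 = 142
= RGB(62, 84, 142)


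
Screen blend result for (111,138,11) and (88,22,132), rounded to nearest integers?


Screen: C = 255 - (255-A)×(255-B)/255, rounded to nearest integer
R: 255 - (255-111)×(255-88)/255 = 255 - 24048/255 ≈ 255 - 94.306 = 160.694 → 161
G: 255 - (255-138)×(255-22)/255 = 255 - 27261/255 ≈ 255 - 106.906 = 148.094 → 148
B: 255 - (255-11)×(255-132)/255 = 255 - 30012/255 ≈ 255 - 117.694 = 137.306 → 137
= RGB(161, 148, 137)


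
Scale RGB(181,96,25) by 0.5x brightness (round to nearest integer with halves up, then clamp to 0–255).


Multiply each channel by 0.5, round half up, clamp to [0, 255]
R: 181×0.5 = 90.5 → round → 91
G: 96×0.5 = 48
B: 25×0.5 = 12.5 → round → 13
= RGB(91, 48, 13)


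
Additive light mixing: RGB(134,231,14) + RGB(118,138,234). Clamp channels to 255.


Additive: each channel = min(255, C₁+C₂)
R: 134+118 = 252 → 252
G: 231+138 = 369 → 255
B: 14+234 = 248 → 248
= RGB(252, 255, 248)


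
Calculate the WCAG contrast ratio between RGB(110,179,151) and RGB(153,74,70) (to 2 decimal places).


Linearize each sRGB channel c=v/255: c/12.92 if c ≤ 0.04045 else ((c+0.055)/1.055)^2.4
L = 0.2126×R_lin + 0.7152×G_lin + 0.0722×B_lin
Color 1 (110,179,151):
  R=110: 110/255≈0.4314 > 0.04045 → ((0.4314+0.055)/1.055)^2.4 ≈ 0.15593
  G=179: 179/255≈0.7020 > 0.04045 → ((0.7020+0.055)/1.055)^2.4 ≈ 0.45079
  B=151: 151/255≈0.5922 > 0.04045 → ((0.5922+0.055)/1.055)^2.4 ≈ 0.30947
  L1 = 0.2126×0.15593 + 0.7152×0.45079 + 0.0722×0.30947 ≈ 0.37790
Color 2 (153,74,70):
  R=153: 153/255≈0.6000 > 0.04045 → ((0.6000+0.055)/1.055)^2.4 ≈ 0.31855
  G=74: 74/255≈0.2902 > 0.04045 → ((0.2902+0.055)/1.055)^2.4 ≈ 0.06848
  B=70: 70/255≈0.2745 > 0.04045 → ((0.2745+0.055)/1.055)^2.4 ≈ 0.06125
  L2 = 0.2126×0.31855 + 0.7152×0.06848 + 0.0722×0.06125 ≈ 0.12112
Lighter = 0.37790, Darker = 0.12112
Ratio = (L_lighter + 0.05) / (L_darker + 0.05)
Ratio = (0.37790 + 0.05) / (0.12112 + 0.05) = 0.42790 / 0.17112 ≈ 2.5006
Ratio ≈ 2.50:1


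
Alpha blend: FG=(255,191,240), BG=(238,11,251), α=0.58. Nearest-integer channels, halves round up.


C = α×F + (1-α)×B, with 1-α = 0.42
R: 0.58×255 + 0.42×238 = 147.90 + 99.96 = 247.86 → 248
G: 0.58×191 + 0.42×11 = 110.78 + 4.62 = 115.40 → 115
B: 0.58×240 + 0.42×251 = 139.20 + 105.42 = 244.62 → 245
= RGB(248, 115, 245)


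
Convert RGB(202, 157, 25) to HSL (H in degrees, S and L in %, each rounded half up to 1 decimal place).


Normalize: R'=202/255≈0.7922, G'=157/255≈0.6157, B'=25/255≈0.0980
Max=202/255, Min=25/255, Δ=Max-Min=177/255
L = (Max+Min)/2 = (202+25)/510 = 227/510 = 0.44509… → L = 44.5%
L ≤ 0.5 → S = Δ/(Max+Min) = 177/(202+25) = 177/227 = 0.77973… → S = 78.0%
(the 1/255 factors cancel in S and H, so raw channel differences can be used)
Max is R' → H = 60 × (((G-B)/Δ) mod 6) = 60 × (((157-25)/177) mod 6)
  132/177 = 0.7457…
  H = 60 × 0.7457… = 44.745…° → H = 44.7°
= HSL(44.7°, 78.0%, 44.5%)


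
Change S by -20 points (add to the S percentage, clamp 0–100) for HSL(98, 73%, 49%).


Original S = 73%
Adjustment = -20 percentage points
New S = 73 + (-20) = 53
Clamp to [0, 100] → 53
= HSL(98°, 53%, 49%)


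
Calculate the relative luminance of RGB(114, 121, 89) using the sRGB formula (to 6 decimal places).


Linearize each channel (sRGB transfer function): c = v/255; c_lin = c/12.92 if c ≤ 0.04045, else ((c+0.055)/1.055)^2.4
  R: 114/255 ≈ 0.447059 > 0.04045 → ((0.447059+0.055)/1.055)^2.4 ≈ 0.168269
  G: 121/255 ≈ 0.474510 > 0.04045 → ((0.474510+0.055)/1.055)^2.4 ≈ 0.191202
  B: 89/255 ≈ 0.349020 > 0.04045 → ((0.349020+0.055)/1.055)^2.4 ≈ 0.099899
R_lin = 0.168269, G_lin = 0.191202, B_lin = 0.099899
L = 0.2126×R + 0.7152×G + 0.0722×B
L = 0.2126×0.168269 + 0.7152×0.191202 + 0.0722×0.099899
L ≈ 0.179734


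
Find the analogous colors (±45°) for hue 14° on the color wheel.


Base hue: 14°
Left analog: (14 - 45) mod 360 = 329°
Right analog: (14 + 45) mod 360 = 59°
Analogous hues = 329° and 59°
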